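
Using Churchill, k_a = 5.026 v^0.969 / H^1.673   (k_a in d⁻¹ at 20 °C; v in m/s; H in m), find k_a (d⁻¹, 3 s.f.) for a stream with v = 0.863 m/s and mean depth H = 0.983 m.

k_a ≈ 4.48 d⁻¹

k_a = 5.026 × 0.863^0.969 / 0.983^1.673 = 5.026 × 0.8670 / 0.9717 = 4.484 d⁻¹.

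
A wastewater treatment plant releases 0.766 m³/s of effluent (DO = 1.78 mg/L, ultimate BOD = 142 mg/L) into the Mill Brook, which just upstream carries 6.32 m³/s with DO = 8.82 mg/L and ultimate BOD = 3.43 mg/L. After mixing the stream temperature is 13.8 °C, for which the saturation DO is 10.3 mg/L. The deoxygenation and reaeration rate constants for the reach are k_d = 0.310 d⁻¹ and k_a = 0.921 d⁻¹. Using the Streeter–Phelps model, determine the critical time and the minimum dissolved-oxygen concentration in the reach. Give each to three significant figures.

Mixed DO = (6.32×8.82 + 0.766×1.78)/(6.32+0.766) = 57.11/7.086 = 8.059 mg/L.
Mixed L₀ = (6.32×3.43 + 0.766×142)/(7.086) = 130.4/7.086 = 18.41 mg/L.
Initial deficit D₀ = C_s − DO₀ = 10.3 − 8.059 = 2.241 mg/L.
t_c = (1/0.6110) ln[(0.921/0.310)(1 − 2.241×0.6110/(0.310×18.41))] = 1.637 × ln(2.258) = 1.333 d.
D_c = (0.310/0.921) × 18.41 × e^(−0.310×1.333) = 0.3366 × 18.41 × 0.6615 = 4.099 mg/L.
Minimum DO = 10.3 − 4.099 = 6.201 mg/L.

t_c ≈ 1.33 d; minimum DO ≈ 6.20 mg/L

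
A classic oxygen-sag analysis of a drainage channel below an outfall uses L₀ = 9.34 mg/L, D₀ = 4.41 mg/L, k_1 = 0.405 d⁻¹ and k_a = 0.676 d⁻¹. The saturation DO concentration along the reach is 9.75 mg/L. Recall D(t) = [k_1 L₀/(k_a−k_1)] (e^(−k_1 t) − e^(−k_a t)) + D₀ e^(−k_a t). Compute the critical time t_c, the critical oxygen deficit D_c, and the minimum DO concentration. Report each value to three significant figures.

With k_a/k_1 = 1.669 and 1 − D₀(k_a−k_1)/(k_1 L₀) = 0.6841,
t_c = ln(1.669 × 0.6841) / (0.676 − 0.405) = ln(1.142) / 0.2710 = 0.1326/0.2710 = 0.4893 d.
D_c = (k_1/k_a) L₀ e^(−k_1 t_c) = (0.405/0.676) × 9.34 × e^(−0.405×0.4893) = 0.5991 × 9.34 × 0.8202 = 4.590 mg/L.
Minimum DO = C_s − D_c = 9.75 − 4.590 = 5.160 mg/L.

t_c ≈ 0.489 d; D_c ≈ 4.59 mg/L; min DO ≈ 5.16 mg/L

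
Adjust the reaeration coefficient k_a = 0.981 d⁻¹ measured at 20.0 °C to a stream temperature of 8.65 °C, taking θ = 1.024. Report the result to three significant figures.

k_a ≈ 0.749 d⁻¹

k_a(T₂) = k_a(T₁) · θ^(T₂−T₁) = 0.981 × 1.024^(8.65−20.0)
= 0.981 × 1.024^-11.3 = 0.981 × 0.7640 = 0.7495 d⁻¹.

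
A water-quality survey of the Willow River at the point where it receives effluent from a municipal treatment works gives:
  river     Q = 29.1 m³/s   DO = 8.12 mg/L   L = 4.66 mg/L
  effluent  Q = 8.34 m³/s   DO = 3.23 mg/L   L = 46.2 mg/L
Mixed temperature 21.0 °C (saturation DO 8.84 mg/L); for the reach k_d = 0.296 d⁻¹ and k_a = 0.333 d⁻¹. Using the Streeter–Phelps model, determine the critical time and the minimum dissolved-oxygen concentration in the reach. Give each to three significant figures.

t_c ≈ 2.74 d; minimum DO ≈ 3.34 mg/L

Mixed DO = (29.1×8.12 + 8.34×3.23)/(29.1+8.34) = 263.2/37.44 = 7.031 mg/L.
Mixed L₀ = (29.1×4.66 + 8.34×46.2)/(37.44) = 520.9/37.44 = 13.91 mg/L.
Initial deficit D₀ = C_s − DO₀ = 8.84 − 7.031 = 1.809 mg/L.
t_c = (1/0.03700) ln[(0.333/0.296)(1 − 1.809×0.03700/(0.296×13.91))] = 27.03 × ln(1.107) = 2.740 d.
D_c = (0.296/0.333) × 13.91 × e^(−0.296×2.740) = 0.8889 × 13.91 × 0.4443 = 5.495 mg/L.
Minimum DO = 8.84 − 5.495 = 3.345 mg/L.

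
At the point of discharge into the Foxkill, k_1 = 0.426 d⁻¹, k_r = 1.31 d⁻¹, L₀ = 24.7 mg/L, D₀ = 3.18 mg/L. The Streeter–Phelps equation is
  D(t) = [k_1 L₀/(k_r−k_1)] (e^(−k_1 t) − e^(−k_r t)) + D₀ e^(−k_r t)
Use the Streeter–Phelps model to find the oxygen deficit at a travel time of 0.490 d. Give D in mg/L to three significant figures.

D ≈ 5.07 mg/L

k_1 L₀/(k_r−k_1) = 0.426×24.7/(1.31−0.426) = 10.52/0.8840 = 11.90 mg/L.
e^(−k_1 t) = e^(−0.426×0.4900) = 0.8116; e^(−k_r t) = e^(−1.31×0.4900) = 0.5263.
D = 11.90 × (0.8116 − 0.5263) + 3.18 × 0.5263 = 3.396 + 1.674 = 5.070 mg/L.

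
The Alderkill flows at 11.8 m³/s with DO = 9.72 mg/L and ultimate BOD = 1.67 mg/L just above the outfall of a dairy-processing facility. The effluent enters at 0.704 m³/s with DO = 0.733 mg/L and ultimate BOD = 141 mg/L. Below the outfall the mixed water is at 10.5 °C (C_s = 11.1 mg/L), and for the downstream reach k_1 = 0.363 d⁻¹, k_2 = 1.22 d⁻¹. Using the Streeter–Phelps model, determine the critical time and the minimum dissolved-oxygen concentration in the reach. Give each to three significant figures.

t_c ≈ 0.678 d; minimum DO ≈ 8.89 mg/L

Mixed DO = (11.8×9.72 + 0.704×0.733)/(11.8+0.704) = 115.2/12.50 = 9.214 mg/L.
Mixed L₀ = (11.8×1.67 + 0.704×141)/(12.50) = 119.0/12.50 = 9.515 mg/L.
Initial deficit D₀ = C_s − DO₀ = 11.1 − 9.214 = 1.886 mg/L.
t_c = (1/0.8570) ln[(1.22/0.363)(1 − 1.886×0.8570/(0.363×9.515))] = 1.167 × ln(1.788) = 0.6781 d.
D_c = (0.363/1.22) × 9.515 × e^(−0.363×0.6781) = 0.2975 × 9.515 × 0.7818 = 2.213 mg/L.
Minimum DO = 11.1 − 2.213 = 8.887 mg/L.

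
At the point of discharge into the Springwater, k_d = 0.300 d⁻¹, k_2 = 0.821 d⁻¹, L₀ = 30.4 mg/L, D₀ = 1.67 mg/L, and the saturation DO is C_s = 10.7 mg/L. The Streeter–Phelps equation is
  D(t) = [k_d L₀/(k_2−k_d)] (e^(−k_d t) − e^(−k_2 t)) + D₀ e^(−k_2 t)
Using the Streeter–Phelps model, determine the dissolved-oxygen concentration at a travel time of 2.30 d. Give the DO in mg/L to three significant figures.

DO ≈ 4.32 mg/L

k_d L₀/(k_2−k_d) = 0.300×30.4/(0.821−0.300) = 9.120/0.5210 = 17.50 mg/L.
e^(−k_d t) = e^(−0.300×2.300) = 0.5016; e^(−k_2 t) = e^(−0.821×2.300) = 0.1513.
D = 17.50 × (0.5016 − 0.1513) + 1.67 × 0.1513 = 6.131 + 0.2527 = 6.384 mg/L.
DO = C_s − D = 10.7 − 6.384 = 4.316 mg/L.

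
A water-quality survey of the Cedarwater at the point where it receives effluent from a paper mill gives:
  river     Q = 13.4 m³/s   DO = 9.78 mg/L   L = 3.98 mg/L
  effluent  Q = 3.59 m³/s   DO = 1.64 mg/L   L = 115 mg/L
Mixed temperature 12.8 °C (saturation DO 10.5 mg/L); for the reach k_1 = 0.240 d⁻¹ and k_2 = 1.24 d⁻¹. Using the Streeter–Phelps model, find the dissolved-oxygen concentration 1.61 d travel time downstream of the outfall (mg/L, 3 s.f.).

DO ≈ 6.59 mg/L

Mixed DO = (13.4×9.78 + 3.59×1.64)/(13.4+3.59) = 136.9/16.99 = 8.060 mg/L.
Mixed L₀ = (13.4×3.98 + 3.59×115)/(16.99) = 466.2/16.99 = 27.44 mg/L.
Initial deficit D₀ = C_s − DO₀ = 10.5 − 8.060 = 2.440 mg/L.
D(1.61) = [0.240×27.44/(1.24−0.240)](e^(−0.240×1.61) − e^(−1.24×1.61)) + 2.440 e^(−1.24×1.61)
= 6.585 × (0.6795 − 0.1358) + 2.440 × 0.1358 = 3.912 mg/L.
DO = 10.5 − 3.912 = 6.588 mg/L.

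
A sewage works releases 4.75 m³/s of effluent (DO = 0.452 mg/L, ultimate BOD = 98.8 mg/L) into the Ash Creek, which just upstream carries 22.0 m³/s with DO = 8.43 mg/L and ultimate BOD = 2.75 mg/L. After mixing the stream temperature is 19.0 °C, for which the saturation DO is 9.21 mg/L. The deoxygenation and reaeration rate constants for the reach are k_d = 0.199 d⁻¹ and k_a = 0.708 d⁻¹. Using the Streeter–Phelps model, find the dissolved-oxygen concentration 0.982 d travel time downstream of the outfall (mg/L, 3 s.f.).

Mixed DO = (22.0×8.43 + 4.75×0.452)/(22.0+4.75) = 187.6/26.75 = 7.013 mg/L.
Mixed L₀ = (22.0×2.75 + 4.75×98.8)/(26.75) = 529.8/26.75 = 19.81 mg/L.
Initial deficit D₀ = C_s − DO₀ = 9.21 − 7.013 = 2.197 mg/L.
D(0.982) = [0.199×19.81/(0.708−0.199)](e^(−0.199×0.982) − e^(−0.708×0.982)) + 2.197 e^(−0.708×0.982)
= 7.743 × (0.8225 − 0.4989) + 2.197 × 0.4989 = 3.601 mg/L.
DO = 9.21 − 3.601 = 5.609 mg/L.

DO ≈ 5.61 mg/L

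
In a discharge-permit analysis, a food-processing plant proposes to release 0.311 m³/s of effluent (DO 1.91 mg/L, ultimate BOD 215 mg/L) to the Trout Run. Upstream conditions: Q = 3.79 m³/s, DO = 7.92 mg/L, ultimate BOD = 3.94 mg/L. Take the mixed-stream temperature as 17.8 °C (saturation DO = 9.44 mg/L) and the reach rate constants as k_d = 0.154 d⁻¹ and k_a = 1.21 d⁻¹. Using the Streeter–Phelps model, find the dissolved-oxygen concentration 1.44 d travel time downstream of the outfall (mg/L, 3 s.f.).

Mixed DO = (3.79×7.92 + 0.311×1.91)/(3.79+0.311) = 30.61/4.101 = 7.464 mg/L.
Mixed L₀ = (3.79×3.94 + 0.311×215)/(4.101) = 81.80/4.101 = 19.95 mg/L.
Initial deficit D₀ = C_s − DO₀ = 9.44 − 7.464 = 1.976 mg/L.
D(1.44) = [0.154×19.95/(1.21−0.154)](e^(−0.154×1.44) − e^(−1.21×1.44)) + 1.976 e^(−1.21×1.44)
= 2.909 × (0.8011 − 0.1751) + 1.976 × 0.1751 = 2.167 mg/L.
DO = 9.44 − 2.167 = 7.273 mg/L.

DO ≈ 7.27 mg/L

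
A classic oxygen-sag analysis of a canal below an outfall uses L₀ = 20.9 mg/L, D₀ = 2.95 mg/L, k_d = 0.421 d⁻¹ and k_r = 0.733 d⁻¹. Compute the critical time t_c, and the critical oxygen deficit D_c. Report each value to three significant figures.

t_c ≈ 1.42 d; D_c ≈ 6.59 mg/L

With k_r/k_d = 1.741 and 1 − D₀(k_r−k_d)/(k_d L₀) = 0.8954,
t_c = ln(1.741 × 0.8954) / (0.733 − 0.421) = ln(1.559) / 0.3120 = 0.4440/0.3120 = 1.423 d.
L(t_c) = L₀ e^(−k_d t_c) = 20.9 × 0.5493 = 11.48 mg/L, and at the critical point k_r D_c = k_d L, so D_c = (0.421/0.733) × 11.48 = 6.594 mg/L.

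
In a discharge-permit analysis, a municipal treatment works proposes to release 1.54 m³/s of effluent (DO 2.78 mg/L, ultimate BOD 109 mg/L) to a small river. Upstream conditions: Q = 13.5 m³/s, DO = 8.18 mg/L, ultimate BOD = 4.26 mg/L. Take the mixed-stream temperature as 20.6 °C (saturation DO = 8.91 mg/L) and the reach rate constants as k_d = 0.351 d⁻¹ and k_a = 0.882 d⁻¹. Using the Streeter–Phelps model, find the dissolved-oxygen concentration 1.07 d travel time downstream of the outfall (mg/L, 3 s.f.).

DO ≈ 5.46 mg/L

Mixed DO = (13.5×8.18 + 1.54×2.78)/(13.5+1.54) = 114.7/15.04 = 7.627 mg/L.
Mixed L₀ = (13.5×4.26 + 1.54×109)/(15.04) = 225.4/15.04 = 14.98 mg/L.
Initial deficit D₀ = C_s − DO₀ = 8.91 − 7.627 = 1.283 mg/L.
D(1.07) = [0.351×14.98/(0.882−0.351)](e^(−0.351×1.07) − e^(−0.882×1.07)) + 1.283 e^(−0.882×1.07)
= 9.905 × (0.6869 − 0.3892) + 1.283 × 0.3892 = 3.448 mg/L.
DO = 8.91 − 3.448 = 5.462 mg/L.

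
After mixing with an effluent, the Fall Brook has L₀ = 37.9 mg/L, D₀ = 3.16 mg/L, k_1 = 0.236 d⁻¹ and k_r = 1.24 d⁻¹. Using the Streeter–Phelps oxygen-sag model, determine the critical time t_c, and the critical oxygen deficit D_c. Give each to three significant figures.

t_c ≈ 1.22 d; D_c ≈ 5.41 mg/L

At the critical point dD/dt = 0, so k_1 L₀ e^(−k_1 t) = k_r D. Substituting D(t) from the Streeter–Phelps equation and solving for t gives
t_c = ln[(k_r/k_1)(1 − D₀(k_r−k_1)/(k_1 L₀))] / (k_r−k_1).
Here k_r−k_1 = 1.004 d⁻¹ and 1 − D₀(k_r−k_1)/(k_1 L₀) = 1 − 3.16×1.004/(0.236×37.9) = 0.6453, so
t_c = ln(5.254 × 0.6453) / 1.004 = 1.221 / 1.004 = 1.216 d.
D_c = (k_1/k_r) L₀ e^(−k_1 t_c) = (0.236/1.24) × 37.9 × e^(−0.236×1.216) = 0.1903 × 37.9 × 0.7505 = 5.414 mg/L.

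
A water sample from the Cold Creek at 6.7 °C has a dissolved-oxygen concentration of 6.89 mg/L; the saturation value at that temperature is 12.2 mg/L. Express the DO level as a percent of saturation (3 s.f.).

56.5 % saturation

% saturation = C/C_s × 100 = 6.89/12.2 × 100 = 56.5 %.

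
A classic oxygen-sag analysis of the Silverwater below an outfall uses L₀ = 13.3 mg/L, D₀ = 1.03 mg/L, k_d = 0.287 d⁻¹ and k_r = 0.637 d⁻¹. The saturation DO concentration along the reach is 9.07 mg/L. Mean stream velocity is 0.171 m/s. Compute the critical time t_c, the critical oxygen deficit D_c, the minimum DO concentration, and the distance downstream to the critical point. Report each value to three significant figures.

t_c ≈ 1.99 d; D_c ≈ 3.38 mg/L; min DO ≈ 5.69 mg/L; x_c ≈ 29.5 km

t_c = [1/(k_r−k_d)] ln[(k_r/k_d)(1 − D₀(k_r−k_d)/(k_d L₀))]
= [1/(0.637−0.287)] ln[(0.637/0.287)(1 − 1.03×0.3500/(0.287×13.3))]
= (1/0.3500) ln[2.220 × 0.9056] = 2.857 × ln(2.010) = 2.857 × 0.6981 = 1.995 d.
D_c = (k_d/k_r) L₀ e^(−k_d t_c) = (0.287/0.637) × 13.3 × e^(−0.287×1.995) = 0.4505 × 13.3 × 0.5642 = 3.381 mg/L.
Minimum DO = C_s − D_c = 9.07 − 3.381 = 5.689 mg/L.
x_c = v t_c = 0.171 m/s × 1.995 d × 86400 s/d = 29470 m ≈ 29.5 km.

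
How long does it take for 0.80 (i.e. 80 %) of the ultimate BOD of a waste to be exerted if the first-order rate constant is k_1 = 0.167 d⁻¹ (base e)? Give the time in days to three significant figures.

t ≈ 9.64 d

y/L₀ = 1 − e^(−k_1 t) = 0.80 ⇒ e^(−k_1 t) = 0.200
t = −ln(0.200) / 0.167 = 1.609 / 0.167 = 9.637 d.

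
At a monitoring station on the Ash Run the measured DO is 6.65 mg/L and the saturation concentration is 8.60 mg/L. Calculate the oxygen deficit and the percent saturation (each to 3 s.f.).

D = C_s − C = 8.60 − 6.65 = 1.95 mg/L.
% saturation = 6.65/8.60 × 100 = 77.3 %.

D ≈ 1.95 mg/L; 77.3 % saturation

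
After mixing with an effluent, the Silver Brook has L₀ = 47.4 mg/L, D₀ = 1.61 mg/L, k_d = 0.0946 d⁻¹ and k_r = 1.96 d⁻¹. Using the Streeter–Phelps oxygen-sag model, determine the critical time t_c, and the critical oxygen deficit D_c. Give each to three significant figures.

t_c ≈ 1.03 d; D_c ≈ 2.08 mg/L

With k_r/k_d = 20.72 and 1 − D₀(k_r−k_d)/(k_d L₀) = 0.3302,
t_c = ln(20.72 × 0.3302) / (1.96 − 0.0946) = ln(6.842) / 1.865 = 1.923/1.865 = 1.031 d.
D_c = (k_d/k_r) L₀ e^(−k_d t_c) = (0.0946/1.96) × 47.4 × e^(−0.0946×1.031) = 0.04827 × 47.4 × 0.9071 = 2.075 mg/L.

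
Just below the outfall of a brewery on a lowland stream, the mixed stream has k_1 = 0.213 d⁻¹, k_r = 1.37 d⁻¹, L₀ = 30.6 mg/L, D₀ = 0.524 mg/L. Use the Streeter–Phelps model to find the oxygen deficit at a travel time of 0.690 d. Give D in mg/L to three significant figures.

D ≈ 2.88 mg/L

k_1 L₀/(k_r−k_1) = 0.213×30.6/(1.37−0.213) = 6.518/1.157 = 5.633 mg/L.
e^(−k_1 t) = e^(−0.213×0.6900) = 0.8633; e^(−k_r t) = e^(−1.37×0.6900) = 0.3886.
D = 5.633 × (0.8633 − 0.3886) + 0.524 × 0.3886 = 2.674 + 0.2036 = 2.878 mg/L.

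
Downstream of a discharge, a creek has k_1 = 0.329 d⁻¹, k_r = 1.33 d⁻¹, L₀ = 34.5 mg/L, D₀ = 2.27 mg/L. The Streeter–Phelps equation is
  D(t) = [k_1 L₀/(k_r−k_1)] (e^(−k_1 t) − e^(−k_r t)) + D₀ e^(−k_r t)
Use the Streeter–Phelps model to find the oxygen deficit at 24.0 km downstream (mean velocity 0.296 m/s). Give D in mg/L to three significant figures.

Travel time t = x/v = 24.0 km / (0.296 m/s) = 24000 m / 0.296 m/s = 81080 s = 0.9384 d.
k_1 L₀/(k_r−k_1) = 0.329×34.5/(1.33−0.329) = 11.35/1.001 = 11.34 mg/L.
e^(−k_1 t) = e^(−0.329×0.9384) = 0.7344; e^(−k_r t) = e^(−1.33×0.9384) = 0.2870.
D = 11.34 × (0.7344 − 0.2870) + 2.27 × 0.2870 = 5.072 + 0.6516 = 5.724 mg/L.

D ≈ 5.72 mg/L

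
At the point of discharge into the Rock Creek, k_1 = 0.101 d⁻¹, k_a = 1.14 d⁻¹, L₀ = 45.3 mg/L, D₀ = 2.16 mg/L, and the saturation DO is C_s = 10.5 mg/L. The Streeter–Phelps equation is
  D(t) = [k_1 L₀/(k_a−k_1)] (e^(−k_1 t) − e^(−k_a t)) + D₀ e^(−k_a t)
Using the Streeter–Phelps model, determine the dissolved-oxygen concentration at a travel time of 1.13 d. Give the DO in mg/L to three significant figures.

DO ≈ 7.19 mg/L

k_1 L₀/(k_a−k_1) = 0.101×45.3/(1.14−0.101) = 4.575/1.039 = 4.404 mg/L.
e^(−k_1 t) = e^(−0.101×1.130) = 0.8921; e^(−k_a t) = e^(−1.14×1.130) = 0.2758.
D = 4.404 × (0.8921 − 0.2758) + 2.16 × 0.2758 = 2.714 + 0.5957 = 3.310 mg/L.
DO = C_s − D = 10.5 − 3.310 = 7.190 mg/L.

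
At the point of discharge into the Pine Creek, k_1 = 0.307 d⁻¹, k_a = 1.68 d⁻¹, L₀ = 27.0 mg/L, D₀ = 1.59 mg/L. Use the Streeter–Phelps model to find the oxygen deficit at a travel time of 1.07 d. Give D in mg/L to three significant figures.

D ≈ 3.61 mg/L

k_1 L₀/(k_a−k_1) = 0.307×27.0/(1.68−0.307) = 8.289/1.373 = 6.037 mg/L.
e^(−k_1 t) = e^(−0.307×1.070) = 0.7200; e^(−k_a t) = e^(−1.68×1.070) = 0.1657.
D = 6.037 × (0.7200 − 0.1657) + 1.59 × 0.1657 = 3.346 + 0.2635 = 3.610 mg/L.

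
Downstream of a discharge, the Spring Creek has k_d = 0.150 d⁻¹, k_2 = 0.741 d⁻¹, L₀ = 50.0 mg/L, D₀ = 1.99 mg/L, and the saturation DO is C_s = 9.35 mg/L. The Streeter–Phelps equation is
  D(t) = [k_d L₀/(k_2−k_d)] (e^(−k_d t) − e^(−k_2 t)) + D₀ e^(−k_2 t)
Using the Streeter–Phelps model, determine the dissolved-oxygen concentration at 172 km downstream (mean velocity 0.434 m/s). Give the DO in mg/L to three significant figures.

Travel time t = x/v = 172 km / (0.434 m/s) = 172000 m / 0.434 m/s = 396300 s = 4.587 d.
k_d L₀/(k_2−k_d) = 0.150×50.0/(0.741−0.150) = 7.500/0.5910 = 12.69 mg/L.
e^(−k_d t) = e^(−0.150×4.587) = 0.5026; e^(−k_2 t) = e^(−0.741×4.587) = 0.03341.
D = 12.69 × (0.5026 − 0.03341) + 1.99 × 0.03341 = 5.954 + 0.06648 = 6.020 mg/L.
DO = C_s − D = 9.35 − 6.020 = 3.330 mg/L.

DO ≈ 3.33 mg/L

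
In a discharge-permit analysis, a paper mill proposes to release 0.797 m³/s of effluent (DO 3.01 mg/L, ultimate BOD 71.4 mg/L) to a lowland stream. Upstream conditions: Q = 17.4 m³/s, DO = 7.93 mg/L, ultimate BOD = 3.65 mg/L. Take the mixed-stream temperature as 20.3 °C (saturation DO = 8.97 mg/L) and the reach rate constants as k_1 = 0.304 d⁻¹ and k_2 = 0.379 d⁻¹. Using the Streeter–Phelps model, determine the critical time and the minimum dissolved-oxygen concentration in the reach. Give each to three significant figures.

t_c ≈ 2.30 d; minimum DO ≈ 6.33 mg/L

Mixed DO = (17.4×7.93 + 0.797×3.01)/(17.4+0.797) = 140.4/18.20 = 7.715 mg/L.
Mixed L₀ = (17.4×3.65 + 0.797×71.4)/(18.20) = 120.4/18.20 = 6.617 mg/L.
Initial deficit D₀ = C_s − DO₀ = 8.97 − 7.715 = 1.255 mg/L.
t_c = (1/0.07500) ln[(0.379/0.304)(1 − 1.255×0.07500/(0.304×6.617))] = 13.33 × ln(1.188) = 2.301 d.
D_c = (0.304/0.379) × 6.617 × e^(−0.304×2.301) = 0.8021 × 6.617 × 0.4968 = 2.637 mg/L.
Minimum DO = 8.97 − 2.637 = 6.333 mg/L.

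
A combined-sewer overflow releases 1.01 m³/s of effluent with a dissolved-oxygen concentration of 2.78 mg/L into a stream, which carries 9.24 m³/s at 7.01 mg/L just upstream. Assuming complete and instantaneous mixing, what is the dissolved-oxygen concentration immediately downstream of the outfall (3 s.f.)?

Flow-weighted mixing: C = (Q_r C_r + Q_w C_w)/(Q_r + Q_w)
= (9.24×7.01 + 1.01×2.78)/(9.24 + 1.01) = 67.58/10.25 = 6.593 mg/L.

6.59 mg/L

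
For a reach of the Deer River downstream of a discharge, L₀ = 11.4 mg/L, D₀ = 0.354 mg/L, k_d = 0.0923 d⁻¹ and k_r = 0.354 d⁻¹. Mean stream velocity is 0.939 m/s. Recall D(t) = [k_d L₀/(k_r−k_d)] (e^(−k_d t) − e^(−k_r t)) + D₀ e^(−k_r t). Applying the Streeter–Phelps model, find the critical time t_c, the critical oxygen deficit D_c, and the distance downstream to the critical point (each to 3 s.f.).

t_c ≈ 4.78 d; D_c ≈ 1.91 mg/L; x_c ≈ 388 km

With k_r/k_d = 3.835 and 1 − D₀(k_r−k_d)/(k_d L₀) = 0.9120,
t_c = ln(3.835 × 0.9120) / (0.354 − 0.0923) = ln(3.498) / 0.2617 = 1.252/0.2617 = 4.784 d.
L(t_c) = L₀ e^(−k_d t_c) = 11.4 × 0.6430 = 7.330 mg/L, and at the critical point k_r D_c = k_d L, so D_c = (0.0923/0.354) × 7.330 = 1.911 mg/L.
x_c = v t_c = 0.939 m/s × 4.784 d × 86400 s/d = 388200 m ≈ 388 km.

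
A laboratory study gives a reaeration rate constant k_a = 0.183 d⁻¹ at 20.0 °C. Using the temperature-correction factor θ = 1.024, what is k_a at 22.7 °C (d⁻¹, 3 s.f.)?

k_a(T₂) = k_a(T₁) · θ^(T₂−T₁) = 0.183 × 1.024^(22.7−20.0)
= 0.183 × 1.024^2.70 = 0.183 × 1.066 = 0.1951 d⁻¹.

k_a ≈ 0.195 d⁻¹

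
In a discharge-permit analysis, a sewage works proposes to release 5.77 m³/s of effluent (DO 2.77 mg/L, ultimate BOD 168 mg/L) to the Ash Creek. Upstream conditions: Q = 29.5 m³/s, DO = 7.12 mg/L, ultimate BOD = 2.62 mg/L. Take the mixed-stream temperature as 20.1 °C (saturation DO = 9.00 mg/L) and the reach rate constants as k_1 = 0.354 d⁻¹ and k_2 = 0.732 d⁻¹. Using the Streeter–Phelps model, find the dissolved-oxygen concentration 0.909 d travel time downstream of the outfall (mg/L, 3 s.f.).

Mixed DO = (29.5×7.12 + 5.77×2.77)/(29.5+5.77) = 226.0/35.27 = 6.408 mg/L.
Mixed L₀ = (29.5×2.62 + 5.77×168)/(35.27) = 1047/35.27 = 29.68 mg/L.
Initial deficit D₀ = C_s − DO₀ = 9.00 − 6.408 = 2.592 mg/L.
D(0.909) = [0.354×29.68/(0.732−0.354)](e^(−0.354×0.909) − e^(−0.732×0.909)) + 2.592 e^(−0.732×0.909)
= 27.79 × (0.7249 − 0.5141) + 2.592 × 0.5141 = 7.190 mg/L.
DO = 9.00 − 7.190 = 1.810 mg/L.

DO ≈ 1.81 mg/L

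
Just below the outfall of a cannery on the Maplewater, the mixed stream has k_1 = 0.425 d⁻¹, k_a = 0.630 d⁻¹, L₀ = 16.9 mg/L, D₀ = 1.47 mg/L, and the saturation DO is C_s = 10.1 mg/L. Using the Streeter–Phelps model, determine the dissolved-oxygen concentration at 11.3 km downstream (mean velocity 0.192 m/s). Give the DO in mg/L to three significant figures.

Travel time t = x/v = 11.3 km / (0.192 m/s) = 11300 m / 0.192 m/s = 58850 s = 0.6812 d.
k_1 L₀/(k_a−k_1) = 0.425×16.9/(0.630−0.425) = 7.182/0.2050 = 35.04 mg/L.
e^(−k_1 t) = e^(−0.425×0.6812) = 0.7486; e^(−k_a t) = e^(−0.630×0.6812) = 0.6511.
D = 35.04 × (0.7486 − 0.6511) + 1.47 × 0.6511 = 3.419 + 0.9571 = 4.376 mg/L.
DO = C_s − D = 10.1 − 4.376 = 5.724 mg/L.

DO ≈ 5.72 mg/L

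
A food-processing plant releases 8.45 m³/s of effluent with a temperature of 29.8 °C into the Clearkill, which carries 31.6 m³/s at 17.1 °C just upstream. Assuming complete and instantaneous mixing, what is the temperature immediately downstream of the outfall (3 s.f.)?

19.8 °C

Flow-weighted mixing: C = (Q_r C_r + Q_w C_w)/(Q_r + Q_w)
= (31.6×17.1 + 8.45×29.8)/(31.6 + 8.45) = 792.2/40.05 = 19.78 °C.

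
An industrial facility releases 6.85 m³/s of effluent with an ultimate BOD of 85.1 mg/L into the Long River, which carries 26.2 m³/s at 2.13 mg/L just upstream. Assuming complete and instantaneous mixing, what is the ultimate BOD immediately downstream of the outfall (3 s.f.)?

19.3 mg/L

Flow-weighted mixing: C = (Q_r C_r + Q_w C_w)/(Q_r + Q_w)
= (26.2×2.13 + 6.85×85.1)/(26.2 + 6.85) = 638.7/33.05 = 19.33 mg/L.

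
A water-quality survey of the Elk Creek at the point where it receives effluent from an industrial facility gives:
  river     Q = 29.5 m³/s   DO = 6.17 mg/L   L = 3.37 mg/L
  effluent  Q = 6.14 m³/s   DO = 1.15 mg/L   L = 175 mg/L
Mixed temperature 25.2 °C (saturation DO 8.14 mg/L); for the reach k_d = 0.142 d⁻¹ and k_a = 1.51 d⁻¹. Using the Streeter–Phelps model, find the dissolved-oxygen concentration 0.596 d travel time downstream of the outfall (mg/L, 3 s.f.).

Mixed DO = (29.5×6.17 + 6.14×1.15)/(29.5+6.14) = 189.1/35.64 = 5.305 mg/L.
Mixed L₀ = (29.5×3.37 + 6.14×175)/(35.64) = 1174/35.64 = 32.94 mg/L.
Initial deficit D₀ = C_s − DO₀ = 8.14 − 5.305 = 2.835 mg/L.
D(0.596) = [0.142×32.94/(1.51−0.142)](e^(−0.142×0.596) − e^(−1.51×0.596)) + 2.835 e^(−1.51×0.596)
= 3.419 × (0.9189 − 0.4066) + 2.835 × 0.4066 = 2.904 mg/L.
DO = 8.14 − 2.904 = 5.236 mg/L.

DO ≈ 5.24 mg/L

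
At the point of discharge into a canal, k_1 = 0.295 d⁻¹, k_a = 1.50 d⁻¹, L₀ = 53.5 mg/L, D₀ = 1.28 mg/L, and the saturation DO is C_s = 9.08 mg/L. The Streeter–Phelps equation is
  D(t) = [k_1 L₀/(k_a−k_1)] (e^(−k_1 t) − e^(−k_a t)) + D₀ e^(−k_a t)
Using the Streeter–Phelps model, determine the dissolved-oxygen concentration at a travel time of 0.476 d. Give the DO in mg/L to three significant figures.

k_1 L₀/(k_a−k_1) = 0.295×53.5/(1.50−0.295) = 15.78/1.205 = 13.10 mg/L.
e^(−k_1 t) = e^(−0.295×0.4760) = 0.8690; e^(−k_a t) = e^(−1.50×0.4760) = 0.4897.
D = 13.10 × (0.8690 − 0.4897) + 1.28 × 0.4897 = 4.968 + 0.6268 = 5.595 mg/L.
DO = C_s − D = 9.08 − 5.595 = 3.485 mg/L.

DO ≈ 3.49 mg/L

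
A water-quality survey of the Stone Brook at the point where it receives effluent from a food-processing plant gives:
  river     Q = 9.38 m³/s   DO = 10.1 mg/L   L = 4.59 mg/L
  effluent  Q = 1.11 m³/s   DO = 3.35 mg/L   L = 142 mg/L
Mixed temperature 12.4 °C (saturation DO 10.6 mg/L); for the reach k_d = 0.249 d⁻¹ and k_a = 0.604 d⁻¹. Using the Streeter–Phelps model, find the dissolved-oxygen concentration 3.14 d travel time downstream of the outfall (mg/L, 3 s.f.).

DO ≈ 6.29 mg/L

Mixed DO = (9.38×10.1 + 1.11×3.35)/(9.38+1.11) = 98.46/10.49 = 9.386 mg/L.
Mixed L₀ = (9.38×4.59 + 1.11×142)/(10.49) = 200.7/10.49 = 19.13 mg/L.
Initial deficit D₀ = C_s − DO₀ = 10.6 − 9.386 = 1.214 mg/L.
D(3.14) = [0.249×19.13/(0.604−0.249)](e^(−0.249×3.14) − e^(−0.604×3.14)) + 1.214 e^(−0.604×3.14)
= 13.42 × (0.4576 − 0.1501) + 1.214 × 0.1501 = 4.308 mg/L.
DO = 10.6 − 4.308 = 6.292 mg/L.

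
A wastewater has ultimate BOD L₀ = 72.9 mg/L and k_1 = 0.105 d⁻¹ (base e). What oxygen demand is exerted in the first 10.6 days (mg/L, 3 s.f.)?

y_t = L₀(1 − e^(−k_1 t)) = 72.9 × (1 − e^(−0.105×10.6))
= 72.9 × (1 − 0.3286) = 72.9 × 0.6714 = 48.95 mg/L.

y ≈ 48.9 mg/L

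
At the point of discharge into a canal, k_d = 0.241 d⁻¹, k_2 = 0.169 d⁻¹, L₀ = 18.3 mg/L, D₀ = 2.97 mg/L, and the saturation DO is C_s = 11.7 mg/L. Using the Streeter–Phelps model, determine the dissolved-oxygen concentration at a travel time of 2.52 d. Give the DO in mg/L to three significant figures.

DO ≈ 3.12 mg/L

k_d L₀/(k_2−k_d) = 0.241×18.3/(0.169−0.241) = 4.410/-0.07200 = -61.25 mg/L.
e^(−k_d t) = e^(−0.241×2.520) = 0.5448; e^(−k_2 t) = e^(−0.169×2.520) = 0.6532.
D = -61.25 × (0.5448 − 0.6532) + 2.97 × 0.6532 = 6.639 + 1.940 = 8.579 mg/L.
DO = C_s − D = 11.7 − 8.579 = 3.121 mg/L.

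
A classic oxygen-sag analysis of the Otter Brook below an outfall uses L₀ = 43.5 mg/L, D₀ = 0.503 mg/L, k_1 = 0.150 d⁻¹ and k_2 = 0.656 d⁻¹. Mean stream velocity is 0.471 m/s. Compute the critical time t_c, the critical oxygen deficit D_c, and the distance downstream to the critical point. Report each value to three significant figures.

t_c ≈ 2.84 d; D_c ≈ 6.50 mg/L; x_c ≈ 115 km

t_c = [1/(k_2−k_1)] ln[(k_2/k_1)(1 − D₀(k_2−k_1)/(k_1 L₀))]
= [1/(0.656−0.150)] ln[(0.656/0.150)(1 − 0.503×0.5060/(0.150×43.5))]
= (1/0.5060) ln[4.373 × 0.9610] = 1.976 × ln(4.203) = 1.976 × 1.436 = 2.837 d.
L(t_c) = L₀ e^(−k_1 t_c) = 43.5 × 0.6534 = 28.42 mg/L, and at the critical point k_2 D_c = k_1 L, so D_c = (0.150/0.656) × 28.42 = 6.499 mg/L.
x_c = v t_c = 0.471 m/s × 2.837 d × 86400 s/d = 115500 m ≈ 115 km.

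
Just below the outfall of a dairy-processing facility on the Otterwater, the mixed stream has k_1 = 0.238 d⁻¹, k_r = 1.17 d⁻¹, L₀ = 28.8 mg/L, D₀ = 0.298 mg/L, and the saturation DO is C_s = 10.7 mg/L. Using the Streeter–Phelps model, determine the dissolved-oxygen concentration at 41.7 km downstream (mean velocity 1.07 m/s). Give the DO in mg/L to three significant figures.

DO ≈ 8.26 mg/L

Travel time t = x/v = 41.7 km / (1.07 m/s) = 41700 m / 1.07 m/s = 38970 s = 0.4511 d.
k_1 L₀/(k_r−k_1) = 0.238×28.8/(1.17−0.238) = 6.854/0.9320 = 7.355 mg/L.
e^(−k_1 t) = e^(−0.238×0.4511) = 0.8982; e^(−k_r t) = e^(−1.17×0.4511) = 0.5899.
D = 7.355 × (0.8982 − 0.5899) + 0.298 × 0.5899 = 2.267 + 0.1758 = 2.443 mg/L.
DO = C_s − D = 10.7 − 2.443 = 8.257 mg/L.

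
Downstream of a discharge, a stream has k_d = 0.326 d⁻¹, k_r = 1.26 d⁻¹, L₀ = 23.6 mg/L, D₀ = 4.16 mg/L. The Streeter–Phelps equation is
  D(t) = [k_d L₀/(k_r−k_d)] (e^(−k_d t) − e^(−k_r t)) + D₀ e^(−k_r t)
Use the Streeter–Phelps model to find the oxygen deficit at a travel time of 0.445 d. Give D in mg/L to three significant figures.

D ≈ 4.80 mg/L

k_d L₀/(k_r−k_d) = 0.326×23.6/(1.26−0.326) = 7.694/0.9340 = 8.237 mg/L.
e^(−k_d t) = e^(−0.326×0.4450) = 0.8650; e^(−k_r t) = e^(−1.26×0.4450) = 0.5708.
D = 8.237 × (0.8650 − 0.5708) + 4.16 × 0.5708 = 2.423 + 2.375 = 4.798 mg/L.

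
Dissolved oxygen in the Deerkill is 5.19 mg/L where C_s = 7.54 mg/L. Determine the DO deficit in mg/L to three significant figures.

D = C_s − C = 7.54 − 5.19 = 2.35 mg/L.

D ≈ 2.35 mg/L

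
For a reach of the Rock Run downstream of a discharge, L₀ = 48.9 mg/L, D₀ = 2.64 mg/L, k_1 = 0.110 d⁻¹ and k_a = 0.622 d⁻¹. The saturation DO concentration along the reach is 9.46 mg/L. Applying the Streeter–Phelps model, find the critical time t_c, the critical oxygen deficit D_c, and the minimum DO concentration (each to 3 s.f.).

At the critical point dD/dt = 0, so k_1 L₀ e^(−k_1 t) = k_a D. Substituting D(t) from the Streeter–Phelps equation and solving for t gives
t_c = ln[(k_a/k_1)(1 − D₀(k_a−k_1)/(k_1 L₀))] / (k_a−k_1).
Here k_a−k_1 = 0.5120 d⁻¹ and 1 − D₀(k_a−k_1)/(k_1 L₀) = 1 − 2.64×0.5120/(0.110×48.9) = 0.7487, so
t_c = ln(5.655 × 0.7487) / 0.5120 = 1.443 / 0.5120 = 2.818 d.
D_c = (k_1/k_a) L₀ e^(−k_1 t_c) = (0.110/0.622) × 48.9 × e^(−0.110×2.818) = 0.1768 × 48.9 × 0.7334 = 6.343 mg/L.
Minimum DO = C_s − D_c = 9.46 − 6.343 = 3.117 mg/L.

t_c ≈ 2.82 d; D_c ≈ 6.34 mg/L; min DO ≈ 3.12 mg/L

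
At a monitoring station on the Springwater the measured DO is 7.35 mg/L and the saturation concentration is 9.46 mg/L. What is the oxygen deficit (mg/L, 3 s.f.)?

D ≈ 2.11 mg/L

D = C_s − C = 9.46 − 7.35 = 2.11 mg/L.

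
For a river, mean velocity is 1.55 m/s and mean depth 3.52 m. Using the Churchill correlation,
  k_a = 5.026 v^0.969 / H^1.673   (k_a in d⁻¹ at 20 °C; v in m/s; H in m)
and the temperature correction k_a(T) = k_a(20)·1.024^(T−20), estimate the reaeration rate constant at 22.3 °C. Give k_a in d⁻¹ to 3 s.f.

k_a(20) = 5.026 × 1.55^0.969 / 3.52^1.673 = 5.026 × 1.529 / 8.210 = 0.9360 d⁻¹.
k_a(22.3) = 0.9360 × 1.024^(22.3−20) = 0.9360 × 1.056 = 0.9885 d⁻¹.

k_a ≈ 0.989 d⁻¹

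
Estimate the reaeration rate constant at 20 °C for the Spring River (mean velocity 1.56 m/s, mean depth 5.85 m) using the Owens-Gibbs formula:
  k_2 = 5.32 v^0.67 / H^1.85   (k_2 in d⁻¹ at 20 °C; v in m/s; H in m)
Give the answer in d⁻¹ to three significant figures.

k_2 ≈ 0.273 d⁻¹

k_2 = 5.32 × 1.56^0.67 / 5.85^1.85 = 5.32 × 1.347 / 26.26 = 0.2729 d⁻¹.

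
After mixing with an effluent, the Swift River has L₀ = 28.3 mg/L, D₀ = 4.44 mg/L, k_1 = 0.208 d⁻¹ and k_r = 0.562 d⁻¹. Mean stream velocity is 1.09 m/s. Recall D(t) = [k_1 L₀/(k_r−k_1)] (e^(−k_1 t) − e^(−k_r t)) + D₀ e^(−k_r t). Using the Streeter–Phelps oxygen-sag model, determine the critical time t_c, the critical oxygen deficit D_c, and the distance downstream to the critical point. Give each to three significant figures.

At the critical point dD/dt = 0, so k_1 L₀ e^(−k_1 t) = k_r D. Substituting D(t) from the Streeter–Phelps equation and solving for t gives
t_c = ln[(k_r/k_1)(1 − D₀(k_r−k_1)/(k_1 L₀))] / (k_r−k_1).
Here k_r−k_1 = 0.3540 d⁻¹ and 1 − D₀(k_r−k_1)/(k_1 L₀) = 1 − 4.44×0.3540/(0.208×28.3) = 0.7330, so
t_c = ln(2.702 × 0.7330) / 0.3540 = 0.6833 / 0.3540 = 1.930 d.
D_c = (k_1/k_r) L₀ e^(−k_1 t_c) = (0.208/0.562) × 28.3 × e^(−0.208×1.930) = 0.3701 × 28.3 × 0.6693 = 7.010 mg/L.
x_c = v t_c = 1.09 m/s × 1.930 d × 86400 s/d = 181800 m ≈ 182 km.

t_c ≈ 1.93 d; D_c ≈ 7.01 mg/L; x_c ≈ 182 km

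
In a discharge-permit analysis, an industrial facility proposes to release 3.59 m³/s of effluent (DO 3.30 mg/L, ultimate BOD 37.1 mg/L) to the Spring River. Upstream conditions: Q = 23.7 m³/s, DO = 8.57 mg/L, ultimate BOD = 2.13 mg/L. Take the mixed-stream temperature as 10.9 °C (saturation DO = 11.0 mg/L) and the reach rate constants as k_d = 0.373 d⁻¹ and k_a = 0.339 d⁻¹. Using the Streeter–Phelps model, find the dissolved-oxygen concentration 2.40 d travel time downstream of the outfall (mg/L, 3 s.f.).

DO ≈ 7.05 mg/L

Mixed DO = (23.7×8.57 + 3.59×3.30)/(23.7+3.59) = 215.0/27.29 = 7.877 mg/L.
Mixed L₀ = (23.7×2.13 + 3.59×37.1)/(27.29) = 183.7/27.29 = 6.730 mg/L.
Initial deficit D₀ = C_s − DO₀ = 11.0 − 7.877 = 3.123 mg/L.
D(2.40) = [0.373×6.730/(0.339−0.373)](e^(−0.373×2.40) − e^(−0.339×2.40)) + 3.123 e^(−0.339×2.40)
= -73.84 × (0.4085 − 0.4433) + 3.123 × 0.4433 = 3.949 mg/L.
DO = 11.0 − 3.949 = 7.051 mg/L.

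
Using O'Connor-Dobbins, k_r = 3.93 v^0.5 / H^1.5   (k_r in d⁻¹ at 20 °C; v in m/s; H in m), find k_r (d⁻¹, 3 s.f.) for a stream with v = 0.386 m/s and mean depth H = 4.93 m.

k_r ≈ 0.223 d⁻¹

k_r = 3.93 × 0.386^0.5 / 4.93^1.5 = 3.93 × 0.6213 / 10.95 = 0.2231 d⁻¹.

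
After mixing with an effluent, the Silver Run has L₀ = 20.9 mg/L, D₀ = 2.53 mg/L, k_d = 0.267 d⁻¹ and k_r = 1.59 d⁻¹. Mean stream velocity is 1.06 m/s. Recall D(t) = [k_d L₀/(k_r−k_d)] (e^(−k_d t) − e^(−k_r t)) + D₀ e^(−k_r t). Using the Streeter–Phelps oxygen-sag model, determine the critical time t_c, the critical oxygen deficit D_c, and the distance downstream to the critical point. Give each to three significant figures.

t_c ≈ 0.656 d; D_c ≈ 2.95 mg/L; x_c ≈ 60.1 km

t_c = [1/(k_r−k_d)] ln[(k_r/k_d)(1 − D₀(k_r−k_d)/(k_d L₀))]
= [1/(1.59−0.267)] ln[(1.59/0.267)(1 − 2.53×1.323/(0.267×20.9))]
= (1/1.323) ln[5.955 × 0.4002] = 0.7559 × ln(2.383) = 0.7559 × 0.8684 = 0.6564 d.
D_c = (k_d/k_r) L₀ e^(−k_d t_c) = (0.267/1.59) × 20.9 × e^(−0.267×0.6564) = 0.1679 × 20.9 × 0.8392 = 2.945 mg/L.
x_c = v t_c = 1.06 m/s × 0.6564 d × 86400 s/d = 60110 m ≈ 60.1 km.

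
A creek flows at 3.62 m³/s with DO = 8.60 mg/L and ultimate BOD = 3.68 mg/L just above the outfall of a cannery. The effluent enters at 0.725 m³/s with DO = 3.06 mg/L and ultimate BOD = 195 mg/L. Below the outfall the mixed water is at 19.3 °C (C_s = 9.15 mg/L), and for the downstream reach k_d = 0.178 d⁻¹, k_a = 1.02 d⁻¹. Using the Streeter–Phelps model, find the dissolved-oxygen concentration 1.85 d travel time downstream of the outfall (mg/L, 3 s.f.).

DO ≈ 4.65 mg/L

Mixed DO = (3.62×8.60 + 0.725×3.06)/(3.62+0.725) = 33.35/4.345 = 7.676 mg/L.
Mixed L₀ = (3.62×3.68 + 0.725×195)/(4.345) = 154.7/4.345 = 35.60 mg/L.
Initial deficit D₀ = C_s − DO₀ = 9.15 − 7.676 = 1.474 mg/L.
D(1.85) = [0.178×35.60/(1.02−0.178)](e^(−0.178×1.85) − e^(−1.02×1.85)) + 1.474 e^(−1.02×1.85)
= 7.527 × (0.7194 − 0.1515) + 1.474 × 0.1515 = 4.498 mg/L.
DO = 9.15 − 4.498 = 4.652 mg/L.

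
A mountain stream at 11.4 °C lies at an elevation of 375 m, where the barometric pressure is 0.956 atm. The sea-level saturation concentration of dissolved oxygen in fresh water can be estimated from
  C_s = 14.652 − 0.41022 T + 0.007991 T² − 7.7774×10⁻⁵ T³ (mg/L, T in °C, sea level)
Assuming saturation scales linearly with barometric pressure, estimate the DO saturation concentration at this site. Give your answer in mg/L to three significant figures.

C_s ≈ 10.4 mg/L

At sea level: C_s = 14.652 − 0.41022×11.4 + 0.007991×11.4² − 7.7774×10⁻⁵×11.4³ = 10.90 mg/L.
Pressure correction: C_s' = 10.90 × 0.956 = 10.42 mg/L.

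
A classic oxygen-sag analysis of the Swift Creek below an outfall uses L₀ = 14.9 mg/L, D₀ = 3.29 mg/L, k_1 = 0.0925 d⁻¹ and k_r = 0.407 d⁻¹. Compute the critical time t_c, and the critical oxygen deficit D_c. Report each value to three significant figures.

t_c ≈ 0.294 d; D_c ≈ 3.30 mg/L

With k_r/k_1 = 4.400 and 1 − D₀(k_r−k_1)/(k_1 L₀) = 0.2493,
t_c = ln(4.400 × 0.2493) / (0.407 − 0.0925) = ln(1.097) / 0.3145 = 0.09235/0.3145 = 0.2936 d.
L(t_c) = L₀ e^(−k_1 t_c) = 14.9 × 0.9732 = 14.50 mg/L, and at the critical point k_r D_c = k_1 L, so D_c = (0.0925/0.407) × 14.50 = 3.296 mg/L.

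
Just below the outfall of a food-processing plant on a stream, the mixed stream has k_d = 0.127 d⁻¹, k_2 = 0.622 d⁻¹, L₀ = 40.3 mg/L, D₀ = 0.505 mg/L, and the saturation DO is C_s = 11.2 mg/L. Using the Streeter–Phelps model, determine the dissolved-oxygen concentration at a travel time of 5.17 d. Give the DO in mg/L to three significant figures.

k_d L₀/(k_2−k_d) = 0.127×40.3/(0.622−0.127) = 5.118/0.4950 = 10.34 mg/L.
e^(−k_d t) = e^(−0.127×5.170) = 0.5186; e^(−k_2 t) = e^(−0.622×5.170) = 0.04013.
D = 10.34 × (0.5186 − 0.04013) + 0.505 × 0.04013 = 4.947 + 0.02026 = 4.968 mg/L.
DO = C_s − D = 11.2 − 4.968 = 6.232 mg/L.

DO ≈ 6.23 mg/L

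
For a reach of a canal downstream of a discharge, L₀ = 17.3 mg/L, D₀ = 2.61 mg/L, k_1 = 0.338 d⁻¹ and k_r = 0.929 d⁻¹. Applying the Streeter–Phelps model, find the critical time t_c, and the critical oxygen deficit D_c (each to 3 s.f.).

With k_r/k_1 = 2.749 and 1 − D₀(k_r−k_1)/(k_1 L₀) = 0.7362,
t_c = ln(2.749 × 0.7362) / (0.929 − 0.338) = ln(2.023) / 0.5910 = 0.7048/0.5910 = 1.193 d.
D_c = (k_1/k_r) L₀ e^(−k_1 t_c) = (0.338/0.929) × 17.3 × e^(−0.338×1.193) = 0.3638 × 17.3 × 0.6682 = 4.206 mg/L.

t_c ≈ 1.19 d; D_c ≈ 4.21 mg/L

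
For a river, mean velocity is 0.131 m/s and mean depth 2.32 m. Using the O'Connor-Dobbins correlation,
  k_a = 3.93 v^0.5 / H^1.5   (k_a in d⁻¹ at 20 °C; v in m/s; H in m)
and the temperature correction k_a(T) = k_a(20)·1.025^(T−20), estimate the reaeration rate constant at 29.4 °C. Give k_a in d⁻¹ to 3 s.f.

k_a(20) = 3.93 × 0.131^0.5 / 2.32^1.5 = 3.93 × 0.3619 / 3.534 = 0.4025 d⁻¹.
k_a(29.4) = 0.4025 × 1.025^(29.4−20) = 0.4025 × 1.261 = 0.5077 d⁻¹.

k_a ≈ 0.508 d⁻¹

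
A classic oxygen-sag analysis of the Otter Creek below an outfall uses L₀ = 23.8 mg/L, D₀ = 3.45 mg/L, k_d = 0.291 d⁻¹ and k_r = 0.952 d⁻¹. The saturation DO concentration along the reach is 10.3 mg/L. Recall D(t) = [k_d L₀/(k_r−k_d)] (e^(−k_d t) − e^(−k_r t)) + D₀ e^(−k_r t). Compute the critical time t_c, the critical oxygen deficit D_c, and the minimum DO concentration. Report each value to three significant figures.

At the critical point dD/dt = 0, so k_d L₀ e^(−k_d t) = k_r D. Substituting D(t) from the Streeter–Phelps equation and solving for t gives
t_c = ln[(k_r/k_d)(1 − D₀(k_r−k_d)/(k_d L₀))] / (k_r−k_d).
Here k_r−k_d = 0.6610 d⁻¹ and 1 − D₀(k_r−k_d)/(k_d L₀) = 1 − 3.45×0.6610/(0.291×23.8) = 0.6707, so
t_c = ln(3.271 × 0.6707) / 0.6610 = 0.7859 / 0.6610 = 1.189 d.
D_c = (k_d/k_r) L₀ e^(−k_d t_c) = (0.291/0.952) × 23.8 × e^(−0.291×1.189) = 0.3057 × 23.8 × 0.7075 = 5.147 mg/L.
Minimum DO = C_s − D_c = 10.3 − 5.147 = 5.153 mg/L.

t_c ≈ 1.19 d; D_c ≈ 5.15 mg/L; min DO ≈ 5.15 mg/L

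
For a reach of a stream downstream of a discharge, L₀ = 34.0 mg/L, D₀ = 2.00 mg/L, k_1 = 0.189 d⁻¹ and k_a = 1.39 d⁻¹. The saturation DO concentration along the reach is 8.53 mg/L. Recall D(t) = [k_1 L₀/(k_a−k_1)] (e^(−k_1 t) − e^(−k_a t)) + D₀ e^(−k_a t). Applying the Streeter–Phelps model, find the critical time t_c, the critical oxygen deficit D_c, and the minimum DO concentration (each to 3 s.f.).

t_c ≈ 1.27 d; D_c ≈ 3.64 mg/L; min DO ≈ 4.89 mg/L

t_c = [1/(k_a−k_1)] ln[(k_a/k_1)(1 − D₀(k_a−k_1)/(k_1 L₀))]
= [1/(1.39−0.189)] ln[(1.39/0.189)(1 − 2.00×1.201/(0.189×34.0))]
= (1/1.201) ln[7.354 × 0.6262] = 0.8326 × ln(4.605) = 0.8326 × 1.527 = 1.272 d.
D_c = (k_1/k_a) L₀ e^(−k_1 t_c) = (0.189/1.39) × 34.0 × e^(−0.189×1.272) = 0.1360 × 34.0 × 0.7864 = 3.635 mg/L.
Minimum DO = C_s − D_c = 8.53 − 3.635 = 4.895 mg/L.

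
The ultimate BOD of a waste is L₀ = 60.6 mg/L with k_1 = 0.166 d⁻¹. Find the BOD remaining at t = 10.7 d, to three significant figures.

L_t = L₀ e^(−k_1 t) = 60.6 × e^(−0.166×10.7) = 60.6 × 0.1693 = 10.26 mg/L.

L ≈ 10.3 mg/L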